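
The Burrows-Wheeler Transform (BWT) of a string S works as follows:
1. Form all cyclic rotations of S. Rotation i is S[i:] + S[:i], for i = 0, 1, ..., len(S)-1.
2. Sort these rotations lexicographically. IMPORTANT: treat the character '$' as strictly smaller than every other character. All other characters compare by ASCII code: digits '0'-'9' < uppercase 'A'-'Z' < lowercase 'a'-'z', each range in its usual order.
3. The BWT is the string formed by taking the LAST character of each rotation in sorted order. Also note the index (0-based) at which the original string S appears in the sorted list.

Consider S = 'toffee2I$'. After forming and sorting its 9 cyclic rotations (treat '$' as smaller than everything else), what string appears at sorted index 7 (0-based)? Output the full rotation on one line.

Answer: offee2I$t

Derivation:
All 9 rotations (rotation i = S[i:]+S[:i]):
  rot[0] = toffee2I$
  rot[1] = offee2I$t
  rot[2] = ffee2I$to
  rot[3] = fee2I$tof
  rot[4] = ee2I$toff
  rot[5] = e2I$toffe
  rot[6] = 2I$toffee
  rot[7] = I$toffee2
  rot[8] = $toffee2I
Sorted (with $ < everything):
  sorted[0] = $toffee2I
  sorted[1] = 2I$toffee
  sorted[2] = I$toffee2
  sorted[3] = e2I$toffe
  sorted[4] = ee2I$toff
  sorted[5] = fee2I$tof
  sorted[6] = ffee2I$to
  sorted[7] = offee2I$t
  sorted[8] = toffee2I$
sorted[7] = offee2I$t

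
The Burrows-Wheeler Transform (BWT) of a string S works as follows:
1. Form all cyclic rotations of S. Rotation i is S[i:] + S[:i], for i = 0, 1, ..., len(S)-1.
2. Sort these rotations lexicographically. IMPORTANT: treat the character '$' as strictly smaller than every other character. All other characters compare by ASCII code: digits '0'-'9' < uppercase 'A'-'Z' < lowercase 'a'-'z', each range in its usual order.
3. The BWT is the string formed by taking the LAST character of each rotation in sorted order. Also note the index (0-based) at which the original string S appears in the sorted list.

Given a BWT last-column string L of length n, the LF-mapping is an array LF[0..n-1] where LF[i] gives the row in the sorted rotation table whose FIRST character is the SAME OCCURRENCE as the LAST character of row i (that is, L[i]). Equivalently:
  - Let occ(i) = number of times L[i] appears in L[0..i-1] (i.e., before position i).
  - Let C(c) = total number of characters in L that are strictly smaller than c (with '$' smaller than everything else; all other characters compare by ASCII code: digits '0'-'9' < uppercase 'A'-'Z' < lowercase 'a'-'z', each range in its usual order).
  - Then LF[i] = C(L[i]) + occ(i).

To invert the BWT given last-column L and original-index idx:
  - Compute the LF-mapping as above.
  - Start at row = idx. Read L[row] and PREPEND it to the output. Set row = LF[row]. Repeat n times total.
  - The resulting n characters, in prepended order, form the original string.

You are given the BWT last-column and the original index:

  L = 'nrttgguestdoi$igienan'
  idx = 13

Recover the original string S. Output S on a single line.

Answer: nuggetdisintegration$

Derivation:
LF mapping: 11 15 17 18 5 6 20 3 16 19 2 14 8 0 9 7 10 4 12 1 13
Walk LF starting at row 13, prepending L[row]:
  step 1: row=13, L[13]='$', prepend. Next row=LF[13]=0
  step 2: row=0, L[0]='n', prepend. Next row=LF[0]=11
  step 3: row=11, L[11]='o', prepend. Next row=LF[11]=14
  step 4: row=14, L[14]='i', prepend. Next row=LF[14]=9
  step 5: row=9, L[9]='t', prepend. Next row=LF[9]=19
  step 6: row=19, L[19]='a', prepend. Next row=LF[19]=1
  step 7: row=1, L[1]='r', prepend. Next row=LF[1]=15
  step 8: row=15, L[15]='g', prepend. Next row=LF[15]=7
  step 9: row=7, L[7]='e', prepend. Next row=LF[7]=3
  step 10: row=3, L[3]='t', prepend. Next row=LF[3]=18
  step 11: row=18, L[18]='n', prepend. Next row=LF[18]=12
  step 12: row=12, L[12]='i', prepend. Next row=LF[12]=8
  step 13: row=8, L[8]='s', prepend. Next row=LF[8]=16
  step 14: row=16, L[16]='i', prepend. Next row=LF[16]=10
  step 15: row=10, L[10]='d', prepend. Next row=LF[10]=2
  step 16: row=2, L[2]='t', prepend. Next row=LF[2]=17
  step 17: row=17, L[17]='e', prepend. Next row=LF[17]=4
  step 18: row=4, L[4]='g', prepend. Next row=LF[4]=5
  step 19: row=5, L[5]='g', prepend. Next row=LF[5]=6
  step 20: row=6, L[6]='u', prepend. Next row=LF[6]=20
  step 21: row=20, L[20]='n', prepend. Next row=LF[20]=13
Reversed output: nuggetdisintegration$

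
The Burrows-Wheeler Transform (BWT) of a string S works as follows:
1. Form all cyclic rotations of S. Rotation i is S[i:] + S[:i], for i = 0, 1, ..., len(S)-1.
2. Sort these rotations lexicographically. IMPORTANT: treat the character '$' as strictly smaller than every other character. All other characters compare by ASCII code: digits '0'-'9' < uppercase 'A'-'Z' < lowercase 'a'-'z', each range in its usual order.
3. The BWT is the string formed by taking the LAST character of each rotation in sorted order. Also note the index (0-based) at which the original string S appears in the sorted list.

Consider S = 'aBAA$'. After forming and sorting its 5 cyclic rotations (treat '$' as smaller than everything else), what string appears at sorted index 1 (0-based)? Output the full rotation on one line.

All 5 rotations (rotation i = S[i:]+S[:i]):
  rot[0] = aBAA$
  rot[1] = BAA$a
  rot[2] = AA$aB
  rot[3] = A$aBA
  rot[4] = $aBAA
Sorted (with $ < everything):
  sorted[0] = $aBAA
  sorted[1] = A$aBA
  sorted[2] = AA$aB
  sorted[3] = BAA$a
  sorted[4] = aBAA$
sorted[1] = A$aBA

Answer: A$aBA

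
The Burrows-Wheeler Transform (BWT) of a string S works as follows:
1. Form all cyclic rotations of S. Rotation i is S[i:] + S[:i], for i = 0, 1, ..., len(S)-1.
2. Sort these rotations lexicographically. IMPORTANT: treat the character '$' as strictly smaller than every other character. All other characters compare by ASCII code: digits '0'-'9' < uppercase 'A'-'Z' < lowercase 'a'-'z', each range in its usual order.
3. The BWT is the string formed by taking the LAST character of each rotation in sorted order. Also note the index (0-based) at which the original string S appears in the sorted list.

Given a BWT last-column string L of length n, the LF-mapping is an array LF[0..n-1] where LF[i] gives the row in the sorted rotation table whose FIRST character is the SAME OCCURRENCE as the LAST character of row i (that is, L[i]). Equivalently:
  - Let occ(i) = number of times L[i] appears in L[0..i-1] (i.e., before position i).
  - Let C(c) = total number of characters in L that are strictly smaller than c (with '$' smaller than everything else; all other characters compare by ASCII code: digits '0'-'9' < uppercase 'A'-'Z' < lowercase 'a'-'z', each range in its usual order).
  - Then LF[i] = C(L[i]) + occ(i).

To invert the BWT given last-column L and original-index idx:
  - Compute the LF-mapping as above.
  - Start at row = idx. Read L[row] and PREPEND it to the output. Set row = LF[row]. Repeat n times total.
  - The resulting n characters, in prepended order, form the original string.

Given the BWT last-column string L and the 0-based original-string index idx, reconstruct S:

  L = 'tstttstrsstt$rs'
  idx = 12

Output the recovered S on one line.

Answer: tstrttsrsttsst$

Derivation:
LF mapping: 8 3 9 10 11 4 12 1 5 6 13 14 0 2 7
Walk LF starting at row 12, prepending L[row]:
  step 1: row=12, L[12]='$', prepend. Next row=LF[12]=0
  step 2: row=0, L[0]='t', prepend. Next row=LF[0]=8
  step 3: row=8, L[8]='s', prepend. Next row=LF[8]=5
  step 4: row=5, L[5]='s', prepend. Next row=LF[5]=4
  step 5: row=4, L[4]='t', prepend. Next row=LF[4]=11
  step 6: row=11, L[11]='t', prepend. Next row=LF[11]=14
  step 7: row=14, L[14]='s', prepend. Next row=LF[14]=7
  step 8: row=7, L[7]='r', prepend. Next row=LF[7]=1
  step 9: row=1, L[1]='s', prepend. Next row=LF[1]=3
  step 10: row=3, L[3]='t', prepend. Next row=LF[3]=10
  step 11: row=10, L[10]='t', prepend. Next row=LF[10]=13
  step 12: row=13, L[13]='r', prepend. Next row=LF[13]=2
  step 13: row=2, L[2]='t', prepend. Next row=LF[2]=9
  step 14: row=9, L[9]='s', prepend. Next row=LF[9]=6
  step 15: row=6, L[6]='t', prepend. Next row=LF[6]=12
Reversed output: tstrttsrsttsst$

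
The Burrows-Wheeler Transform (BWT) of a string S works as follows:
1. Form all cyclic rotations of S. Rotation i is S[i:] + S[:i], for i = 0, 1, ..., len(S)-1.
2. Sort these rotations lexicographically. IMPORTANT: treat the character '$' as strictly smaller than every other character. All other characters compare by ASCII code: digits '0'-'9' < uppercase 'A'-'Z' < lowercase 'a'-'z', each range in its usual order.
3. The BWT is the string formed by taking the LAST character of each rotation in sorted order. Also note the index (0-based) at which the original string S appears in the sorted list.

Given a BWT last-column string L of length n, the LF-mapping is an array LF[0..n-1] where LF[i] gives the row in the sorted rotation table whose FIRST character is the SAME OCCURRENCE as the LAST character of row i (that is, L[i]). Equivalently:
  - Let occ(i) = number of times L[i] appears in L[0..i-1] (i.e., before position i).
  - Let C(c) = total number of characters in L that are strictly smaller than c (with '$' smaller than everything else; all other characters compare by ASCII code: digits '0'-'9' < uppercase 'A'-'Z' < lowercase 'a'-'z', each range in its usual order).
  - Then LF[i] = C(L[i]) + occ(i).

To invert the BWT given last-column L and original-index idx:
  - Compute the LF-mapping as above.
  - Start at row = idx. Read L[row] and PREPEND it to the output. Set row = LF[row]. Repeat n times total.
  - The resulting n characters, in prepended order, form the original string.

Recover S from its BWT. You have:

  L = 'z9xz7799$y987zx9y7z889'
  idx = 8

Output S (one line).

LF mapping: 18 8 14 19 1 2 9 10 0 16 11 5 3 20 15 12 17 4 21 6 7 13
Walk LF starting at row 8, prepending L[row]:
  step 1: row=8, L[8]='$', prepend. Next row=LF[8]=0
  step 2: row=0, L[0]='z', prepend. Next row=LF[0]=18
  step 3: row=18, L[18]='z', prepend. Next row=LF[18]=21
  step 4: row=21, L[21]='9', prepend. Next row=LF[21]=13
  step 5: row=13, L[13]='z', prepend. Next row=LF[13]=20
  step 6: row=20, L[20]='8', prepend. Next row=LF[20]=7
  step 7: row=7, L[7]='9', prepend. Next row=LF[7]=10
  step 8: row=10, L[10]='9', prepend. Next row=LF[10]=11
  step 9: row=11, L[11]='8', prepend. Next row=LF[11]=5
  step 10: row=5, L[5]='7', prepend. Next row=LF[5]=2
  step 11: row=2, L[2]='x', prepend. Next row=LF[2]=14
  step 12: row=14, L[14]='x', prepend. Next row=LF[14]=15
  step 13: row=15, L[15]='9', prepend. Next row=LF[15]=12
  step 14: row=12, L[12]='7', prepend. Next row=LF[12]=3
  step 15: row=3, L[3]='z', prepend. Next row=LF[3]=19
  step 16: row=19, L[19]='8', prepend. Next row=LF[19]=6
  step 17: row=6, L[6]='9', prepend. Next row=LF[6]=9
  step 18: row=9, L[9]='y', prepend. Next row=LF[9]=16
  step 19: row=16, L[16]='y', prepend. Next row=LF[16]=17
  step 20: row=17, L[17]='7', prepend. Next row=LF[17]=4
  step 21: row=4, L[4]='7', prepend. Next row=LF[4]=1
  step 22: row=1, L[1]='9', prepend. Next row=LF[1]=8
Reversed output: 977yy98z79xx78998z9zz$

Answer: 977yy98z79xx78998z9zz$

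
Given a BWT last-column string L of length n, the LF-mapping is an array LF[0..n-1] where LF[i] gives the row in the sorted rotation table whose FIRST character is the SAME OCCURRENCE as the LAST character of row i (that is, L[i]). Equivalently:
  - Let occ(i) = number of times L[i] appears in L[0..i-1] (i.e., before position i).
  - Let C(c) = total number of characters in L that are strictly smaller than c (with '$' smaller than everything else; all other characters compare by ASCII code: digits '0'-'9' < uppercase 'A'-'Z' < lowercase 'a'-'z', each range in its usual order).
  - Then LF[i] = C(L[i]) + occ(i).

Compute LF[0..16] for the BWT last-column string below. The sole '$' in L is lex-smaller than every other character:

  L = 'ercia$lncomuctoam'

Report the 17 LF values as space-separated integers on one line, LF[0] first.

Answer: 6 14 3 7 1 0 8 11 4 12 9 16 5 15 13 2 10

Derivation:
Char counts: '$':1, 'a':2, 'c':3, 'e':1, 'i':1, 'l':1, 'm':2, 'n':1, 'o':2, 'r':1, 't':1, 'u':1
C (first-col start): C('$')=0, C('a')=1, C('c')=3, C('e')=6, C('i')=7, C('l')=8, C('m')=9, C('n')=11, C('o')=12, C('r')=14, C('t')=15, C('u')=16
L[0]='e': occ=0, LF[0]=C('e')+0=6+0=6
L[1]='r': occ=0, LF[1]=C('r')+0=14+0=14
L[2]='c': occ=0, LF[2]=C('c')+0=3+0=3
L[3]='i': occ=0, LF[3]=C('i')+0=7+0=7
L[4]='a': occ=0, LF[4]=C('a')+0=1+0=1
L[5]='$': occ=0, LF[5]=C('$')+0=0+0=0
L[6]='l': occ=0, LF[6]=C('l')+0=8+0=8
L[7]='n': occ=0, LF[7]=C('n')+0=11+0=11
L[8]='c': occ=1, LF[8]=C('c')+1=3+1=4
L[9]='o': occ=0, LF[9]=C('o')+0=12+0=12
L[10]='m': occ=0, LF[10]=C('m')+0=9+0=9
L[11]='u': occ=0, LF[11]=C('u')+0=16+0=16
L[12]='c': occ=2, LF[12]=C('c')+2=3+2=5
L[13]='t': occ=0, LF[13]=C('t')+0=15+0=15
L[14]='o': occ=1, LF[14]=C('o')+1=12+1=13
L[15]='a': occ=1, LF[15]=C('a')+1=1+1=2
L[16]='m': occ=1, LF[16]=C('m')+1=9+1=10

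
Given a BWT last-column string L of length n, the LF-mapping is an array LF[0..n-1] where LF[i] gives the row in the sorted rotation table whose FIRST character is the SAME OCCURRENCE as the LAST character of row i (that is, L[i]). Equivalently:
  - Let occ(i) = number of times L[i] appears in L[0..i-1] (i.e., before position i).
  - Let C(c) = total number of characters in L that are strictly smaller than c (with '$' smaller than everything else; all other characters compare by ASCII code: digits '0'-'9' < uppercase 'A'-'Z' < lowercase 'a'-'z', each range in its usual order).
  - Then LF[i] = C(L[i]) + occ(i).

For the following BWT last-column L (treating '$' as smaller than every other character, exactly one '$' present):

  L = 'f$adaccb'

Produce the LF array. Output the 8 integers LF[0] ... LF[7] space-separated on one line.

Answer: 7 0 1 6 2 4 5 3

Derivation:
Char counts: '$':1, 'a':2, 'b':1, 'c':2, 'd':1, 'f':1
C (first-col start): C('$')=0, C('a')=1, C('b')=3, C('c')=4, C('d')=6, C('f')=7
L[0]='f': occ=0, LF[0]=C('f')+0=7+0=7
L[1]='$': occ=0, LF[1]=C('$')+0=0+0=0
L[2]='a': occ=0, LF[2]=C('a')+0=1+0=1
L[3]='d': occ=0, LF[3]=C('d')+0=6+0=6
L[4]='a': occ=1, LF[4]=C('a')+1=1+1=2
L[5]='c': occ=0, LF[5]=C('c')+0=4+0=4
L[6]='c': occ=1, LF[6]=C('c')+1=4+1=5
L[7]='b': occ=0, LF[7]=C('b')+0=3+0=3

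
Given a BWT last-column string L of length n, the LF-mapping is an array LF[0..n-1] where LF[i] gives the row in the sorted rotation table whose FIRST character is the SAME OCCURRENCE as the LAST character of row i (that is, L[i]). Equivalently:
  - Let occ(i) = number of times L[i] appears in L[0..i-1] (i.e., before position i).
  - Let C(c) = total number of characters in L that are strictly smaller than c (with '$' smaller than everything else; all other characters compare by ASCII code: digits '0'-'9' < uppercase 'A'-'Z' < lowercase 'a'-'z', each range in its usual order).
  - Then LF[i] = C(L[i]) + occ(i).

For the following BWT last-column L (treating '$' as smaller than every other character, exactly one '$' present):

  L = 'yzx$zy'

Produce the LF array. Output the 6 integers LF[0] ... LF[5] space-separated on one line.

Char counts: '$':1, 'x':1, 'y':2, 'z':2
C (first-col start): C('$')=0, C('x')=1, C('y')=2, C('z')=4
L[0]='y': occ=0, LF[0]=C('y')+0=2+0=2
L[1]='z': occ=0, LF[1]=C('z')+0=4+0=4
L[2]='x': occ=0, LF[2]=C('x')+0=1+0=1
L[3]='$': occ=0, LF[3]=C('$')+0=0+0=0
L[4]='z': occ=1, LF[4]=C('z')+1=4+1=5
L[5]='y': occ=1, LF[5]=C('y')+1=2+1=3

Answer: 2 4 1 0 5 3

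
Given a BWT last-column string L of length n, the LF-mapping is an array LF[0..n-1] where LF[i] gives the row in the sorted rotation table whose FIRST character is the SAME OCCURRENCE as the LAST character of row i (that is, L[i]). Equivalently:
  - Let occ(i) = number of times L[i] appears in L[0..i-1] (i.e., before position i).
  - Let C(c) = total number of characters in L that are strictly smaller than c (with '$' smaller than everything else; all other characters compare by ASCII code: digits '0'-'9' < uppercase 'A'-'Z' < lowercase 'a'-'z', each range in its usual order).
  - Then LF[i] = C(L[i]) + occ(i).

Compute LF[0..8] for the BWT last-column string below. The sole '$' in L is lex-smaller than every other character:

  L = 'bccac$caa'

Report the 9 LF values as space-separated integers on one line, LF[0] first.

Char counts: '$':1, 'a':3, 'b':1, 'c':4
C (first-col start): C('$')=0, C('a')=1, C('b')=4, C('c')=5
L[0]='b': occ=0, LF[0]=C('b')+0=4+0=4
L[1]='c': occ=0, LF[1]=C('c')+0=5+0=5
L[2]='c': occ=1, LF[2]=C('c')+1=5+1=6
L[3]='a': occ=0, LF[3]=C('a')+0=1+0=1
L[4]='c': occ=2, LF[4]=C('c')+2=5+2=7
L[5]='$': occ=0, LF[5]=C('$')+0=0+0=0
L[6]='c': occ=3, LF[6]=C('c')+3=5+3=8
L[7]='a': occ=1, LF[7]=C('a')+1=1+1=2
L[8]='a': occ=2, LF[8]=C('a')+2=1+2=3

Answer: 4 5 6 1 7 0 8 2 3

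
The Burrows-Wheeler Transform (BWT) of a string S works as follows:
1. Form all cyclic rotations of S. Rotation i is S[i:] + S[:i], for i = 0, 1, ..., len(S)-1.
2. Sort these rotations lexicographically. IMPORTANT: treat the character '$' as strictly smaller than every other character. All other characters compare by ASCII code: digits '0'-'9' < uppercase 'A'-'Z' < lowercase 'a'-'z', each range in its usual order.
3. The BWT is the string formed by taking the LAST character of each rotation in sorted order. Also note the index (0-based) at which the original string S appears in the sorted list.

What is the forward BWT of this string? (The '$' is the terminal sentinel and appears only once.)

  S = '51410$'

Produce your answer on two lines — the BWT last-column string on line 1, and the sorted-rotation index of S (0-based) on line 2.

All 6 rotations (rotation i = S[i:]+S[:i]):
  rot[0] = 51410$
  rot[1] = 1410$5
  rot[2] = 410$51
  rot[3] = 10$514
  rot[4] = 0$5141
  rot[5] = $51410
Sorted (with $ < everything):
  sorted[0] = $51410  (last char: '0')
  sorted[1] = 0$5141  (last char: '1')
  sorted[2] = 10$514  (last char: '4')
  sorted[3] = 1410$5  (last char: '5')
  sorted[4] = 410$51  (last char: '1')
  sorted[5] = 51410$  (last char: '$')
Last column: 01451$
Original string S is at sorted index 5

Answer: 01451$
5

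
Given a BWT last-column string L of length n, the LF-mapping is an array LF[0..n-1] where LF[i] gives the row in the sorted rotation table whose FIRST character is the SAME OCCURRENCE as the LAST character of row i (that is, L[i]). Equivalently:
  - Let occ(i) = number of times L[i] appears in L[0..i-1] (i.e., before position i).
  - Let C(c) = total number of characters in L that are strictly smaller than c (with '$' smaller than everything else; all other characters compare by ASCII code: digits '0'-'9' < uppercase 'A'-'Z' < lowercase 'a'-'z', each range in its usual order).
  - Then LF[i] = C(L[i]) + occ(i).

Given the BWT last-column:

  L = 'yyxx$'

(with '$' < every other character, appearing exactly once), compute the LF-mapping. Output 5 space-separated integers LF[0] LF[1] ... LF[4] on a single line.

Char counts: '$':1, 'x':2, 'y':2
C (first-col start): C('$')=0, C('x')=1, C('y')=3
L[0]='y': occ=0, LF[0]=C('y')+0=3+0=3
L[1]='y': occ=1, LF[1]=C('y')+1=3+1=4
L[2]='x': occ=0, LF[2]=C('x')+0=1+0=1
L[3]='x': occ=1, LF[3]=C('x')+1=1+1=2
L[4]='$': occ=0, LF[4]=C('$')+0=0+0=0

Answer: 3 4 1 2 0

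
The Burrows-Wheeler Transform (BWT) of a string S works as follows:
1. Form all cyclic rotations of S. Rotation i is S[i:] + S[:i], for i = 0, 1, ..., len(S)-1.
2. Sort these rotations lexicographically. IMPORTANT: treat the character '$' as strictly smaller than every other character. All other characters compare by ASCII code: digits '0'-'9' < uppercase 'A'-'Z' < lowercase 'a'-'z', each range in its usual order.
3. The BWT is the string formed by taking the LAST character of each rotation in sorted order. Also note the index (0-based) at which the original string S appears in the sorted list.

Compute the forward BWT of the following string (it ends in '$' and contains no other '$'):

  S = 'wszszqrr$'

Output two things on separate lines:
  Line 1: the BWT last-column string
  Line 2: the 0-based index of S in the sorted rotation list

Answer: rzrqzw$ss
6

Derivation:
All 9 rotations (rotation i = S[i:]+S[:i]):
  rot[0] = wszszqrr$
  rot[1] = szszqrr$w
  rot[2] = zszqrr$ws
  rot[3] = szqrr$wsz
  rot[4] = zqrr$wszs
  rot[5] = qrr$wszsz
  rot[6] = rr$wszszq
  rot[7] = r$wszszqr
  rot[8] = $wszszqrr
Sorted (with $ < everything):
  sorted[0] = $wszszqrr  (last char: 'r')
  sorted[1] = qrr$wszsz  (last char: 'z')
  sorted[2] = r$wszszqr  (last char: 'r')
  sorted[3] = rr$wszszq  (last char: 'q')
  sorted[4] = szqrr$wsz  (last char: 'z')
  sorted[5] = szszqrr$w  (last char: 'w')
  sorted[6] = wszszqrr$  (last char: '$')
  sorted[7] = zqrr$wszs  (last char: 's')
  sorted[8] = zszqrr$ws  (last char: 's')
Last column: rzrqzw$ss
Original string S is at sorted index 6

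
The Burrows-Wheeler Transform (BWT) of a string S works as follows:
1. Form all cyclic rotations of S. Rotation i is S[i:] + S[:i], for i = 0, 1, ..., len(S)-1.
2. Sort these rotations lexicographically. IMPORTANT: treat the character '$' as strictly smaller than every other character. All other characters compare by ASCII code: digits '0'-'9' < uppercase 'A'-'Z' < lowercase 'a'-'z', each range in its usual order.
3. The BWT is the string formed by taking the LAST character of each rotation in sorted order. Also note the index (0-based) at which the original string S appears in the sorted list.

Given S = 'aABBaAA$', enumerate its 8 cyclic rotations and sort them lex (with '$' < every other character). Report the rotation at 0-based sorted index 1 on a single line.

Answer: A$aABBaA

Derivation:
All 8 rotations (rotation i = S[i:]+S[:i]):
  rot[0] = aABBaAA$
  rot[1] = ABBaAA$a
  rot[2] = BBaAA$aA
  rot[3] = BaAA$aAB
  rot[4] = aAA$aABB
  rot[5] = AA$aABBa
  rot[6] = A$aABBaA
  rot[7] = $aABBaAA
Sorted (with $ < everything):
  sorted[0] = $aABBaAA
  sorted[1] = A$aABBaA
  sorted[2] = AA$aABBa
  sorted[3] = ABBaAA$a
  sorted[4] = BBaAA$aA
  sorted[5] = BaAA$aAB
  sorted[6] = aAA$aABB
  sorted[7] = aABBaAA$
sorted[1] = A$aABBaA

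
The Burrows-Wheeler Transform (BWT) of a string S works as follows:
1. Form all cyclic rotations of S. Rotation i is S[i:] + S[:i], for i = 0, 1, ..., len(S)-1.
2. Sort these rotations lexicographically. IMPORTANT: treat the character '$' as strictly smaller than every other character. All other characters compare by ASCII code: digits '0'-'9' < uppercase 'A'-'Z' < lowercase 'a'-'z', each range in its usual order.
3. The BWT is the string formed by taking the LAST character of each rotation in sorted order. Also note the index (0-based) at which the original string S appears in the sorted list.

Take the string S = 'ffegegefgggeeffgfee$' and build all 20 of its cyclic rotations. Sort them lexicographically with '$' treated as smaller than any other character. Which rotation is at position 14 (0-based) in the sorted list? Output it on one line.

All 20 rotations (rotation i = S[i:]+S[:i]):
  rot[0] = ffegegefgggeeffgfee$
  rot[1] = fegegefgggeeffgfee$f
  rot[2] = egegefgggeeffgfee$ff
  rot[3] = gegefgggeeffgfee$ffe
  rot[4] = egefgggeeffgfee$ffeg
  rot[5] = gefgggeeffgfee$ffege
  rot[6] = efgggeeffgfee$ffegeg
  rot[7] = fgggeeffgfee$ffegege
  rot[8] = gggeeffgfee$ffegegef
  rot[9] = ggeeffgfee$ffegegefg
  rot[10] = geeffgfee$ffegegefgg
  rot[11] = eeffgfee$ffegegefggg
  rot[12] = effgfee$ffegegefggge
  rot[13] = ffgfee$ffegegefgggee
  rot[14] = fgfee$ffegegefgggeef
  rot[15] = gfee$ffegegefgggeeff
  rot[16] = fee$ffegegefgggeeffg
  rot[17] = ee$ffegegefgggeeffgf
  rot[18] = e$ffegegefgggeeffgfe
  rot[19] = $ffegegefgggeeffgfee
Sorted (with $ < everything):
  sorted[0] = $ffegegefgggeeffgfee
  sorted[1] = e$ffegegefgggeeffgfe
  sorted[2] = ee$ffegegefgggeeffgf
  sorted[3] = eeffgfee$ffegegefggg
  sorted[4] = effgfee$ffegegefggge
  sorted[5] = efgggeeffgfee$ffegeg
  sorted[6] = egefgggeeffgfee$ffeg
  sorted[7] = egegefgggeeffgfee$ff
  sorted[8] = fee$ffegegefgggeeffg
  sorted[9] = fegegefgggeeffgfee$f
  sorted[10] = ffegegefgggeeffgfee$
  sorted[11] = ffgfee$ffegegefgggee
  sorted[12] = fgfee$ffegegefgggeef
  sorted[13] = fgggeeffgfee$ffegege
  sorted[14] = geeffgfee$ffegegefgg
  sorted[15] = gefgggeeffgfee$ffege
  sorted[16] = gegefgggeeffgfee$ffe
  sorted[17] = gfee$ffegegefgggeeff
  sorted[18] = ggeeffgfee$ffegegefg
  sorted[19] = gggeeffgfee$ffegegef
sorted[14] = geeffgfee$ffegegefgg

Answer: geeffgfee$ffegegefgg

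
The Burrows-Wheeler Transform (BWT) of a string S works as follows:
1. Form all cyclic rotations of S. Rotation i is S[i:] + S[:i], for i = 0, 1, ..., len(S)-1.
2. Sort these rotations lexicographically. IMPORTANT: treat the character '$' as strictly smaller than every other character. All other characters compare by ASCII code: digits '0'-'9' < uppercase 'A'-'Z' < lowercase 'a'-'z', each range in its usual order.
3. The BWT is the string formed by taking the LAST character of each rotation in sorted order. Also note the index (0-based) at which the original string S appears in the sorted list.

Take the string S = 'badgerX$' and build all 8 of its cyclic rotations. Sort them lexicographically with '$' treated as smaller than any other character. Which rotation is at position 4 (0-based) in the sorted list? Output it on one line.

All 8 rotations (rotation i = S[i:]+S[:i]):
  rot[0] = badgerX$
  rot[1] = adgerX$b
  rot[2] = dgerX$ba
  rot[3] = gerX$bad
  rot[4] = erX$badg
  rot[5] = rX$badge
  rot[6] = X$badger
  rot[7] = $badgerX
Sorted (with $ < everything):
  sorted[0] = $badgerX
  sorted[1] = X$badger
  sorted[2] = adgerX$b
  sorted[3] = badgerX$
  sorted[4] = dgerX$ba
  sorted[5] = erX$badg
  sorted[6] = gerX$bad
  sorted[7] = rX$badge
sorted[4] = dgerX$ba

Answer: dgerX$ba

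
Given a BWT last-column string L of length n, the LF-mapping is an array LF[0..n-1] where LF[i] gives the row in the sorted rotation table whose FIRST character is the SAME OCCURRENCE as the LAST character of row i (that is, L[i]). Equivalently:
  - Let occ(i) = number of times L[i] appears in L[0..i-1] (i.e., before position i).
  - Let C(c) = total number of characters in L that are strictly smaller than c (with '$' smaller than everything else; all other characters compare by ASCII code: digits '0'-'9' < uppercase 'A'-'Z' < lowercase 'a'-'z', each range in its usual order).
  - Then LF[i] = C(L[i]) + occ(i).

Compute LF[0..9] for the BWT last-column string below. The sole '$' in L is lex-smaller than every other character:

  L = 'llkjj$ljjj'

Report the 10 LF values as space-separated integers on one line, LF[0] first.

Char counts: '$':1, 'j':5, 'k':1, 'l':3
C (first-col start): C('$')=0, C('j')=1, C('k')=6, C('l')=7
L[0]='l': occ=0, LF[0]=C('l')+0=7+0=7
L[1]='l': occ=1, LF[1]=C('l')+1=7+1=8
L[2]='k': occ=0, LF[2]=C('k')+0=6+0=6
L[3]='j': occ=0, LF[3]=C('j')+0=1+0=1
L[4]='j': occ=1, LF[4]=C('j')+1=1+1=2
L[5]='$': occ=0, LF[5]=C('$')+0=0+0=0
L[6]='l': occ=2, LF[6]=C('l')+2=7+2=9
L[7]='j': occ=2, LF[7]=C('j')+2=1+2=3
L[8]='j': occ=3, LF[8]=C('j')+3=1+3=4
L[9]='j': occ=4, LF[9]=C('j')+4=1+4=5

Answer: 7 8 6 1 2 0 9 3 4 5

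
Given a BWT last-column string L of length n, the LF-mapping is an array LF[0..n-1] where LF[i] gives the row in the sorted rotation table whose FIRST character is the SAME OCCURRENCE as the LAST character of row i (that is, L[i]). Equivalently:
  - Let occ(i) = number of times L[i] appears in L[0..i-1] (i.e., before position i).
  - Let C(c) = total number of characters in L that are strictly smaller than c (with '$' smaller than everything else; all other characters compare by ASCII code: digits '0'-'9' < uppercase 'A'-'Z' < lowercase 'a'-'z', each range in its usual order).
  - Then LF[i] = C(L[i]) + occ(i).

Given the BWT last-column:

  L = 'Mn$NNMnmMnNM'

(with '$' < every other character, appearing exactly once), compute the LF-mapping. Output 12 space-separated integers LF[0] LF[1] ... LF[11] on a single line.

Char counts: '$':1, 'M':4, 'N':3, 'm':1, 'n':3
C (first-col start): C('$')=0, C('M')=1, C('N')=5, C('m')=8, C('n')=9
L[0]='M': occ=0, LF[0]=C('M')+0=1+0=1
L[1]='n': occ=0, LF[1]=C('n')+0=9+0=9
L[2]='$': occ=0, LF[2]=C('$')+0=0+0=0
L[3]='N': occ=0, LF[3]=C('N')+0=5+0=5
L[4]='N': occ=1, LF[4]=C('N')+1=5+1=6
L[5]='M': occ=1, LF[5]=C('M')+1=1+1=2
L[6]='n': occ=1, LF[6]=C('n')+1=9+1=10
L[7]='m': occ=0, LF[7]=C('m')+0=8+0=8
L[8]='M': occ=2, LF[8]=C('M')+2=1+2=3
L[9]='n': occ=2, LF[9]=C('n')+2=9+2=11
L[10]='N': occ=2, LF[10]=C('N')+2=5+2=7
L[11]='M': occ=3, LF[11]=C('M')+3=1+3=4

Answer: 1 9 0 5 6 2 10 8 3 11 7 4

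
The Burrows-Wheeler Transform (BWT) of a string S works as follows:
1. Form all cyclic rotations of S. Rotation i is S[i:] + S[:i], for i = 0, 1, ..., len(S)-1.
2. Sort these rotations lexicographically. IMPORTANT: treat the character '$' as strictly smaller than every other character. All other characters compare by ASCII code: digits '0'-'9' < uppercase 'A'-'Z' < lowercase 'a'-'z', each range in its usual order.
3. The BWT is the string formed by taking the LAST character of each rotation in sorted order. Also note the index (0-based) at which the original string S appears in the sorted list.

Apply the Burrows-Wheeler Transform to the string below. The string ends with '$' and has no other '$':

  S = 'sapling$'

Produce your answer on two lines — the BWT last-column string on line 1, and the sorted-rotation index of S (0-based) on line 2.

All 8 rotations (rotation i = S[i:]+S[:i]):
  rot[0] = sapling$
  rot[1] = apling$s
  rot[2] = pling$sa
  rot[3] = ling$sap
  rot[4] = ing$sapl
  rot[5] = ng$sapli
  rot[6] = g$saplin
  rot[7] = $sapling
Sorted (with $ < everything):
  sorted[0] = $sapling  (last char: 'g')
  sorted[1] = apling$s  (last char: 's')
  sorted[2] = g$saplin  (last char: 'n')
  sorted[3] = ing$sapl  (last char: 'l')
  sorted[4] = ling$sap  (last char: 'p')
  sorted[5] = ng$sapli  (last char: 'i')
  sorted[6] = pling$sa  (last char: 'a')
  sorted[7] = sapling$  (last char: '$')
Last column: gsnlpia$
Original string S is at sorted index 7

Answer: gsnlpia$
7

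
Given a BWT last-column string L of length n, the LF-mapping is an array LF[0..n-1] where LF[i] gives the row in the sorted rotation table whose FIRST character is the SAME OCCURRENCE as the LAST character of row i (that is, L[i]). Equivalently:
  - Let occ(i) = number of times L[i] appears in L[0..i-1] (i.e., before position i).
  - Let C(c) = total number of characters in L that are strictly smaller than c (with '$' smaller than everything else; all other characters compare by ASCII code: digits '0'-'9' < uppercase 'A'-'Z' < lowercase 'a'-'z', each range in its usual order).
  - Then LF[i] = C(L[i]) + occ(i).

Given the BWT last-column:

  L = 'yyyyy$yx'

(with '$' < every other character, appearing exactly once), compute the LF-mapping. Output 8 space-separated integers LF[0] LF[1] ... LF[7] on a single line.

Char counts: '$':1, 'x':1, 'y':6
C (first-col start): C('$')=0, C('x')=1, C('y')=2
L[0]='y': occ=0, LF[0]=C('y')+0=2+0=2
L[1]='y': occ=1, LF[1]=C('y')+1=2+1=3
L[2]='y': occ=2, LF[2]=C('y')+2=2+2=4
L[3]='y': occ=3, LF[3]=C('y')+3=2+3=5
L[4]='y': occ=4, LF[4]=C('y')+4=2+4=6
L[5]='$': occ=0, LF[5]=C('$')+0=0+0=0
L[6]='y': occ=5, LF[6]=C('y')+5=2+5=7
L[7]='x': occ=0, LF[7]=C('x')+0=1+0=1

Answer: 2 3 4 5 6 0 7 1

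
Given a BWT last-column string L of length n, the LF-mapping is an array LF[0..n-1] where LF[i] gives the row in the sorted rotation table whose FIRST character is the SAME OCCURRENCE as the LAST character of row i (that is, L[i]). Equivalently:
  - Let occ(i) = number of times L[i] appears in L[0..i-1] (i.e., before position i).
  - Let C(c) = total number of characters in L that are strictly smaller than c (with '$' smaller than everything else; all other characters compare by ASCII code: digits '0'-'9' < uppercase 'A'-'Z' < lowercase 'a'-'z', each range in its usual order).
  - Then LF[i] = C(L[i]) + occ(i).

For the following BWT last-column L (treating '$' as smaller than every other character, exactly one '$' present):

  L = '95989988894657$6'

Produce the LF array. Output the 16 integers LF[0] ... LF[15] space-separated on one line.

Char counts: '$':1, '4':1, '5':2, '6':2, '7':1, '8':4, '9':5
C (first-col start): C('$')=0, C('4')=1, C('5')=2, C('6')=4, C('7')=6, C('8')=7, C('9')=11
L[0]='9': occ=0, LF[0]=C('9')+0=11+0=11
L[1]='5': occ=0, LF[1]=C('5')+0=2+0=2
L[2]='9': occ=1, LF[2]=C('9')+1=11+1=12
L[3]='8': occ=0, LF[3]=C('8')+0=7+0=7
L[4]='9': occ=2, LF[4]=C('9')+2=11+2=13
L[5]='9': occ=3, LF[5]=C('9')+3=11+3=14
L[6]='8': occ=1, LF[6]=C('8')+1=7+1=8
L[7]='8': occ=2, LF[7]=C('8')+2=7+2=9
L[8]='8': occ=3, LF[8]=C('8')+3=7+3=10
L[9]='9': occ=4, LF[9]=C('9')+4=11+4=15
L[10]='4': occ=0, LF[10]=C('4')+0=1+0=1
L[11]='6': occ=0, LF[11]=C('6')+0=4+0=4
L[12]='5': occ=1, LF[12]=C('5')+1=2+1=3
L[13]='7': occ=0, LF[13]=C('7')+0=6+0=6
L[14]='$': occ=0, LF[14]=C('$')+0=0+0=0
L[15]='6': occ=1, LF[15]=C('6')+1=4+1=5

Answer: 11 2 12 7 13 14 8 9 10 15 1 4 3 6 0 5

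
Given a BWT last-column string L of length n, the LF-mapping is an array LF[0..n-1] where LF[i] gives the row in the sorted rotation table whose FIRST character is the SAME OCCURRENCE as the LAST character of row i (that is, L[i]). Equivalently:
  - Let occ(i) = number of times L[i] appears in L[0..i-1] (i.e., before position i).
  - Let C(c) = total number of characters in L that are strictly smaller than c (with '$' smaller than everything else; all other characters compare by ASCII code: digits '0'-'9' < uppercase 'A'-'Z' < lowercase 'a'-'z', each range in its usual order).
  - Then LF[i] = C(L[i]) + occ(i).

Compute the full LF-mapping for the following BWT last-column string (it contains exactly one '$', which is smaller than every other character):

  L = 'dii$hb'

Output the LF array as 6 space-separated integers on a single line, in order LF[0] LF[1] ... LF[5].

Answer: 2 4 5 0 3 1

Derivation:
Char counts: '$':1, 'b':1, 'd':1, 'h':1, 'i':2
C (first-col start): C('$')=0, C('b')=1, C('d')=2, C('h')=3, C('i')=4
L[0]='d': occ=0, LF[0]=C('d')+0=2+0=2
L[1]='i': occ=0, LF[1]=C('i')+0=4+0=4
L[2]='i': occ=1, LF[2]=C('i')+1=4+1=5
L[3]='$': occ=0, LF[3]=C('$')+0=0+0=0
L[4]='h': occ=0, LF[4]=C('h')+0=3+0=3
L[5]='b': occ=0, LF[5]=C('b')+0=1+0=1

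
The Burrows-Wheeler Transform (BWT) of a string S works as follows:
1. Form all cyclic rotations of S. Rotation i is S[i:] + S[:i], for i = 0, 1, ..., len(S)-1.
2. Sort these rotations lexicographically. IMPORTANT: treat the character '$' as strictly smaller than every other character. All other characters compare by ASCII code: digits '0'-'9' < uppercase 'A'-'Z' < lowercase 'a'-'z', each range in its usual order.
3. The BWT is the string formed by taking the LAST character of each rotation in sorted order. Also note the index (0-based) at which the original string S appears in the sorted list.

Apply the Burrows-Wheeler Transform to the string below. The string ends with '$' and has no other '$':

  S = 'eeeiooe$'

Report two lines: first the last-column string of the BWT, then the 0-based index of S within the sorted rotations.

Answer: eo$eeeoi
2

Derivation:
All 8 rotations (rotation i = S[i:]+S[:i]):
  rot[0] = eeeiooe$
  rot[1] = eeiooe$e
  rot[2] = eiooe$ee
  rot[3] = iooe$eee
  rot[4] = ooe$eeei
  rot[5] = oe$eeeio
  rot[6] = e$eeeioo
  rot[7] = $eeeiooe
Sorted (with $ < everything):
  sorted[0] = $eeeiooe  (last char: 'e')
  sorted[1] = e$eeeioo  (last char: 'o')
  sorted[2] = eeeiooe$  (last char: '$')
  sorted[3] = eeiooe$e  (last char: 'e')
  sorted[4] = eiooe$ee  (last char: 'e')
  sorted[5] = iooe$eee  (last char: 'e')
  sorted[6] = oe$eeeio  (last char: 'o')
  sorted[7] = ooe$eeei  (last char: 'i')
Last column: eo$eeeoi
Original string S is at sorted index 2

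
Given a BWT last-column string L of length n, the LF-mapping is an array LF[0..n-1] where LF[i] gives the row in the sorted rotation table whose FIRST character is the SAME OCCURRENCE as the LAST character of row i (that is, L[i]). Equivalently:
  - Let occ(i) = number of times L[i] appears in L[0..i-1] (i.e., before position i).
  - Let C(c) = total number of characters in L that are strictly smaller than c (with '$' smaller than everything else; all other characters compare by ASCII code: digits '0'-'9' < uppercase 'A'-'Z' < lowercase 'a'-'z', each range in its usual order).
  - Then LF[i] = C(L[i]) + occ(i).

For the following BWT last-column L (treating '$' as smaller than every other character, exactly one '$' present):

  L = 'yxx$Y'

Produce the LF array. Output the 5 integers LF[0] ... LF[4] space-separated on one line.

Answer: 4 2 3 0 1

Derivation:
Char counts: '$':1, 'Y':1, 'x':2, 'y':1
C (first-col start): C('$')=0, C('Y')=1, C('x')=2, C('y')=4
L[0]='y': occ=0, LF[0]=C('y')+0=4+0=4
L[1]='x': occ=0, LF[1]=C('x')+0=2+0=2
L[2]='x': occ=1, LF[2]=C('x')+1=2+1=3
L[3]='$': occ=0, LF[3]=C('$')+0=0+0=0
L[4]='Y': occ=0, LF[4]=C('Y')+0=1+0=1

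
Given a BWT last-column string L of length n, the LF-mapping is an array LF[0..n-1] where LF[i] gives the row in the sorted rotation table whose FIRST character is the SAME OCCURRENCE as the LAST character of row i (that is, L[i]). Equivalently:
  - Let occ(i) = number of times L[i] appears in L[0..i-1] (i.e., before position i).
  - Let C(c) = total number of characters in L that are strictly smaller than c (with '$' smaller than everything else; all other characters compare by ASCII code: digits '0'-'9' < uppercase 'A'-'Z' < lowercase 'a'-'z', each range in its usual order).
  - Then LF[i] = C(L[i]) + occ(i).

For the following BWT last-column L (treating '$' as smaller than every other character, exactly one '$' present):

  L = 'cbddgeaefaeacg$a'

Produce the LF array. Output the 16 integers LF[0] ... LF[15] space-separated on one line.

Char counts: '$':1, 'a':4, 'b':1, 'c':2, 'd':2, 'e':3, 'f':1, 'g':2
C (first-col start): C('$')=0, C('a')=1, C('b')=5, C('c')=6, C('d')=8, C('e')=10, C('f')=13, C('g')=14
L[0]='c': occ=0, LF[0]=C('c')+0=6+0=6
L[1]='b': occ=0, LF[1]=C('b')+0=5+0=5
L[2]='d': occ=0, LF[2]=C('d')+0=8+0=8
L[3]='d': occ=1, LF[3]=C('d')+1=8+1=9
L[4]='g': occ=0, LF[4]=C('g')+0=14+0=14
L[5]='e': occ=0, LF[5]=C('e')+0=10+0=10
L[6]='a': occ=0, LF[6]=C('a')+0=1+0=1
L[7]='e': occ=1, LF[7]=C('e')+1=10+1=11
L[8]='f': occ=0, LF[8]=C('f')+0=13+0=13
L[9]='a': occ=1, LF[9]=C('a')+1=1+1=2
L[10]='e': occ=2, LF[10]=C('e')+2=10+2=12
L[11]='a': occ=2, LF[11]=C('a')+2=1+2=3
L[12]='c': occ=1, LF[12]=C('c')+1=6+1=7
L[13]='g': occ=1, LF[13]=C('g')+1=14+1=15
L[14]='$': occ=0, LF[14]=C('$')+0=0+0=0
L[15]='a': occ=3, LF[15]=C('a')+3=1+3=4

Answer: 6 5 8 9 14 10 1 11 13 2 12 3 7 15 0 4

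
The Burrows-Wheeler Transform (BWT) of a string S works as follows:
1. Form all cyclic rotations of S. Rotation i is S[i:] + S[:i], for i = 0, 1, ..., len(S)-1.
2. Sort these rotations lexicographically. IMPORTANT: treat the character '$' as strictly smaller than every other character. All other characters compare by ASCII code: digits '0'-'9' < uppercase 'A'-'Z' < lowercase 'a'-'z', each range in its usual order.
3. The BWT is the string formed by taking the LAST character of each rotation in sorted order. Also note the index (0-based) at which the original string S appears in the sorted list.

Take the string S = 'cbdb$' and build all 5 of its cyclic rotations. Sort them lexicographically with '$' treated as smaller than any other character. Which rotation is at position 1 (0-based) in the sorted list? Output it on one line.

All 5 rotations (rotation i = S[i:]+S[:i]):
  rot[0] = cbdb$
  rot[1] = bdb$c
  rot[2] = db$cb
  rot[3] = b$cbd
  rot[4] = $cbdb
Sorted (with $ < everything):
  sorted[0] = $cbdb
  sorted[1] = b$cbd
  sorted[2] = bdb$c
  sorted[3] = cbdb$
  sorted[4] = db$cb
sorted[1] = b$cbd

Answer: b$cbd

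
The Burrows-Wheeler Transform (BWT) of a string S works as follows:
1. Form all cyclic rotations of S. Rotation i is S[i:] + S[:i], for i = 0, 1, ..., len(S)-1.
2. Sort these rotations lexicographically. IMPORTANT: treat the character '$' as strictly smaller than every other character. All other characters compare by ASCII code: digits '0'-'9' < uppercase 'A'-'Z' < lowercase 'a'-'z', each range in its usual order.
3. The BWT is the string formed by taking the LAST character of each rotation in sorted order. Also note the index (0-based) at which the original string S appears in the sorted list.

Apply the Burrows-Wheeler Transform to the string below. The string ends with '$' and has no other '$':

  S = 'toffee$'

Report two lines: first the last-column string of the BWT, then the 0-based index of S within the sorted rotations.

All 7 rotations (rotation i = S[i:]+S[:i]):
  rot[0] = toffee$
  rot[1] = offee$t
  rot[2] = ffee$to
  rot[3] = fee$tof
  rot[4] = ee$toff
  rot[5] = e$toffe
  rot[6] = $toffee
Sorted (with $ < everything):
  sorted[0] = $toffee  (last char: 'e')
  sorted[1] = e$toffe  (last char: 'e')
  sorted[2] = ee$toff  (last char: 'f')
  sorted[3] = fee$tof  (last char: 'f')
  sorted[4] = ffee$to  (last char: 'o')
  sorted[5] = offee$t  (last char: 't')
  sorted[6] = toffee$  (last char: '$')
Last column: eeffot$
Original string S is at sorted index 6

Answer: eeffot$
6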